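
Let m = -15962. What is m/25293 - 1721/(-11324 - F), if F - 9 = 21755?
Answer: -484621403/836894784 ≈ -0.57907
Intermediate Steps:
F = 21764 (F = 9 + 21755 = 21764)
m/25293 - 1721/(-11324 - F) = -15962/25293 - 1721/(-11324 - 1*21764) = -15962*1/25293 - 1721/(-11324 - 21764) = -15962/25293 - 1721/(-33088) = -15962/25293 - 1721*(-1/33088) = -15962/25293 + 1721/33088 = -484621403/836894784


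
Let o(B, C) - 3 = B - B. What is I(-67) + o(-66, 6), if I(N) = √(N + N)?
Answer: 3 + I*√134 ≈ 3.0 + 11.576*I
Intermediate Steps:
I(N) = √2*√N (I(N) = √(2*N) = √2*√N)
o(B, C) = 3 (o(B, C) = 3 + (B - B) = 3 + 0 = 3)
I(-67) + o(-66, 6) = √2*√(-67) + 3 = √2*(I*√67) + 3 = I*√134 + 3 = 3 + I*√134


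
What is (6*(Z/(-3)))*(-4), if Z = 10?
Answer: 80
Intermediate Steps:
(6*(Z/(-3)))*(-4) = (6*(10/(-3)))*(-4) = (6*(10*(-⅓)))*(-4) = (6*(-10/3))*(-4) = -20*(-4) = 80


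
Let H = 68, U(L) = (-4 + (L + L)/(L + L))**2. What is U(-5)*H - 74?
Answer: 538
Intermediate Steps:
U(L) = 9 (U(L) = (-4 + (2*L)/((2*L)))**2 = (-4 + (2*L)*(1/(2*L)))**2 = (-4 + 1)**2 = (-3)**2 = 9)
U(-5)*H - 74 = 9*68 - 74 = 612 - 74 = 538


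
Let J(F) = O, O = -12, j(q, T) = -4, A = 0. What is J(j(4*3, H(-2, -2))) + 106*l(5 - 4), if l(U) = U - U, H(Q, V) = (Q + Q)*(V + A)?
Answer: -12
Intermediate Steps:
H(Q, V) = 2*Q*V (H(Q, V) = (Q + Q)*(V + 0) = (2*Q)*V = 2*Q*V)
l(U) = 0
J(F) = -12
J(j(4*3, H(-2, -2))) + 106*l(5 - 4) = -12 + 106*0 = -12 + 0 = -12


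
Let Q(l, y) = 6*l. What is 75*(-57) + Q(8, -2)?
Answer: -4227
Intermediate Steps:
75*(-57) + Q(8, -2) = 75*(-57) + 6*8 = -4275 + 48 = -4227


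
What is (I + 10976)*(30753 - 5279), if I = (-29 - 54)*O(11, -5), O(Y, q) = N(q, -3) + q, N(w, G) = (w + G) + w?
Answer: 317660780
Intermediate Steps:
N(w, G) = G + 2*w (N(w, G) = (G + w) + w = G + 2*w)
O(Y, q) = -3 + 3*q (O(Y, q) = (-3 + 2*q) + q = -3 + 3*q)
I = 1494 (I = (-29 - 54)*(-3 + 3*(-5)) = -83*(-3 - 15) = -83*(-18) = 1494)
(I + 10976)*(30753 - 5279) = (1494 + 10976)*(30753 - 5279) = 12470*25474 = 317660780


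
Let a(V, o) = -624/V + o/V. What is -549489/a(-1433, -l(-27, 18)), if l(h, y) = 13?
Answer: -787417737/637 ≈ -1.2361e+6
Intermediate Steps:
-549489/a(-1433, -l(-27, 18)) = -549489*(-1433/(-624 - 1*13)) = -549489*(-1433/(-624 - 13)) = -549489/((-1/1433*(-637))) = -549489/637/1433 = -549489*1433/637 = -787417737/637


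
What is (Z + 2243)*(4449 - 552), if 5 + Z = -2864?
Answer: -2439522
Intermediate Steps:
Z = -2869 (Z = -5 - 2864 = -2869)
(Z + 2243)*(4449 - 552) = (-2869 + 2243)*(4449 - 552) = -626*3897 = -2439522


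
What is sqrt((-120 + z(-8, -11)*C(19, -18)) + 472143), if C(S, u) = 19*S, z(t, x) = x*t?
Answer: sqrt(503791) ≈ 709.78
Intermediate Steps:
z(t, x) = t*x
sqrt((-120 + z(-8, -11)*C(19, -18)) + 472143) = sqrt((-120 + (-8*(-11))*(19*19)) + 472143) = sqrt((-120 + 88*361) + 472143) = sqrt((-120 + 31768) + 472143) = sqrt(31648 + 472143) = sqrt(503791)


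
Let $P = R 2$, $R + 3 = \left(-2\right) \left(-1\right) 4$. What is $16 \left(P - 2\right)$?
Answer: $128$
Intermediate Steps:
$R = 5$ ($R = -3 + \left(-2\right) \left(-1\right) 4 = -3 + 2 \cdot 4 = -3 + 8 = 5$)
$P = 10$ ($P = 5 \cdot 2 = 10$)
$16 \left(P - 2\right) = 16 \left(10 - 2\right) = 16 \cdot 8 = 128$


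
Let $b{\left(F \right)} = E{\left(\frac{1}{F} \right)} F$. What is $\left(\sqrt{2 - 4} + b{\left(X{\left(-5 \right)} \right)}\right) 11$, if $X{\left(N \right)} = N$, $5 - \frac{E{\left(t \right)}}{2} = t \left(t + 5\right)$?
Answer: $- \frac{3278}{5} + 11 i \sqrt{2} \approx -655.6 + 15.556 i$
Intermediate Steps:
$E{\left(t \right)} = 10 - 2 t \left(5 + t\right)$ ($E{\left(t \right)} = 10 - 2 t \left(t + 5\right) = 10 - 2 t \left(5 + t\right)$)
$b{\left(F \right)} = F \left(10 - \frac{10}{F} - \frac{2}{F^{2}}\right)$ ($b{\left(F \right)} = \left(10 - \frac{10}{F} - 2 \left(\frac{1}{F}\right)^{2}\right) F = \left(10 - \frac{10}{F} - \frac{2}{F^{2}}\right) F = F \left(10 - \frac{10}{F} - \frac{2}{F^{2}}\right)$)
$\left(\sqrt{2 - 4} + b{\left(X{\left(-5 \right)} \right)}\right) 11 = \left(\sqrt{2 - 4} - \left(60 - \frac{2}{5}\right)\right) 11 = \left(\sqrt{-2} - \frac{298}{5}\right) 11 = \left(i \sqrt{2} - \frac{298}{5}\right) 11 = \left(- \frac{298}{5} + i \sqrt{2}\right) 11 = - \frac{3278}{5} + 11 i \sqrt{2}$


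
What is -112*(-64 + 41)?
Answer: 2576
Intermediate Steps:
-112*(-64 + 41) = -112*(-23) = 2576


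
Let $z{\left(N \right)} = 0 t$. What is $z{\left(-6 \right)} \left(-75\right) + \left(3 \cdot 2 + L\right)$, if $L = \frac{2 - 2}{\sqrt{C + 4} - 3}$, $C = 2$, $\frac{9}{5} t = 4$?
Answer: $6$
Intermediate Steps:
$t = \frac{20}{9}$ ($t = \frac{5}{9} \cdot 4 = \frac{20}{9} \approx 2.2222$)
$z{\left(N \right)} = 0$ ($z{\left(N \right)} = 0 \cdot \frac{20}{9} = 0$)
$L = 0$ ($L = \frac{2 - 2}{\sqrt{2 + 4} - 3} = \frac{0}{\sqrt{6} - 3} = \frac{0}{-3 + \sqrt{6}} = 0$)
$z{\left(-6 \right)} \left(-75\right) + \left(3 \cdot 2 + L\right) = 0 \left(-75\right) + \left(3 \cdot 2 + 0\right) = 0 + \left(6 + 0\right) = 0 + 6 = 6$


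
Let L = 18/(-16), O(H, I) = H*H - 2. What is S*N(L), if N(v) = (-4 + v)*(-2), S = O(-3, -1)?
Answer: 287/4 ≈ 71.750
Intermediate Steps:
O(H, I) = -2 + H**2 (O(H, I) = H**2 - 2 = -2 + H**2)
S = 7 (S = -2 + (-3)**2 = -2 + 9 = 7)
L = -9/8 (L = 18*(-1/16) = -9/8 ≈ -1.1250)
N(v) = 8 - 2*v
S*N(L) = 7*(8 - 2*(-9/8)) = 7*(8 + 9/4) = 7*(41/4) = 287/4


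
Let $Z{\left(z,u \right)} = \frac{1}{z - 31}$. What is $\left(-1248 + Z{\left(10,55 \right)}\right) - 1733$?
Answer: $- \frac{62602}{21} \approx -2981.0$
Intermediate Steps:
$Z{\left(z,u \right)} = \frac{1}{-31 + z}$
$\left(-1248 + Z{\left(10,55 \right)}\right) - 1733 = \left(-1248 + \frac{1}{-31 + 10}\right) - 1733 = \left(-1248 + \frac{1}{-21}\right) - 1733 = \left(-1248 - \frac{1}{21}\right) - 1733 = - \frac{26209}{21} - 1733 = - \frac{62602}{21}$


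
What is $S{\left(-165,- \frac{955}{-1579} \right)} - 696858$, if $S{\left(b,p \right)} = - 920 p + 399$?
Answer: $- \frac{1100587361}{1579} \approx -6.9702 \cdot 10^{5}$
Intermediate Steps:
$S{\left(b,p \right)} = 399 - 920 p$
$S{\left(-165,- \frac{955}{-1579} \right)} - 696858 = \left(399 - 920 \left(- \frac{955}{-1579}\right)\right) - 696858 = \left(399 - 920 \left(\left(-955\right) \left(- \frac{1}{1579}\right)\right)\right) - 696858 = \left(399 - \frac{878600}{1579}\right) - 696858 = - \frac{248579}{1579} - 696858 = - \frac{1100587361}{1579}$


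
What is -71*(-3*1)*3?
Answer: 639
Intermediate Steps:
-71*(-3*1)*3 = -(-213)*3 = -71*(-9) = 639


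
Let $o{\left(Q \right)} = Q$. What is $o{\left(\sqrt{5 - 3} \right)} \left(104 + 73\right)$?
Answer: $177 \sqrt{2} \approx 250.32$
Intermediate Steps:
$o{\left(\sqrt{5 - 3} \right)} \left(104 + 73\right) = \sqrt{5 - 3} \left(104 + 73\right) = \sqrt{2} \cdot 177 = 177 \sqrt{2}$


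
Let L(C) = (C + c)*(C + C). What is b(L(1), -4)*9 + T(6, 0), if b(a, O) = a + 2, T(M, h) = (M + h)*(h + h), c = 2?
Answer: 72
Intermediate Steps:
T(M, h) = 2*h*(M + h) (T(M, h) = (M + h)*(2*h) = 2*h*(M + h))
L(C) = 2*C*(2 + C) (L(C) = (C + 2)*(C + C) = (2 + C)*(2*C) = 2*C*(2 + C))
b(a, O) = 2 + a
b(L(1), -4)*9 + T(6, 0) = (2 + 2*1*(2 + 1))*9 + 2*0*(6 + 0) = (2 + 2*1*3)*9 + 2*0*6 = (2 + 6)*9 + 0 = 8*9 + 0 = 72 + 0 = 72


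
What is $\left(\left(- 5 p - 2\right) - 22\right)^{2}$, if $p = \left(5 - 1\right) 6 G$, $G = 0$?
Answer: $576$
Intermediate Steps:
$p = 0$ ($p = \left(5 - 1\right) 6 \cdot 0 = 4 \cdot 6 \cdot 0 = 24 \cdot 0 = 0$)
$\left(\left(- 5 p - 2\right) - 22\right)^{2} = \left(\left(\left(-5\right) 0 - 2\right) - 22\right)^{2} = \left(\left(0 - 2\right) - 22\right)^{2} = \left(-2 - 22\right)^{2} = \left(-24\right)^{2} = 576$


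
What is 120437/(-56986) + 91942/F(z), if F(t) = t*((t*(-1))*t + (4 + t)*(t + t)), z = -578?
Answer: -5734950497593/2712930792420 ≈ -2.1139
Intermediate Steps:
F(t) = t*(-t² + 2*t*(4 + t)) (F(t) = t*((-t)*t + (4 + t)*(2*t)) = t*(-t² + 2*t*(4 + t)))
120437/(-56986) + 91942/F(z) = 120437/(-56986) + 91942/(((-578)²*(8 - 578))) = 120437*(-1/56986) + 91942/((334084*(-570))) = -120437/56986 + 91942/(-190427880) = -120437/56986 + 91942*(-1/190427880) = -120437/56986 - 45971/95213940 = -5734950497593/2712930792420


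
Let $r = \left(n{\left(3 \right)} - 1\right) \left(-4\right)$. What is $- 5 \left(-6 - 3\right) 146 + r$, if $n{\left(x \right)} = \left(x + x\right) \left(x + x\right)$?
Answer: $6430$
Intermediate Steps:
$n{\left(x \right)} = 4 x^{2}$ ($n{\left(x \right)} = 2 x 2 x = 4 x^{2}$)
$r = -140$ ($r = \left(4 \cdot 3^{2} - 1\right) \left(-4\right) = \left(4 \cdot 9 - 1\right) \left(-4\right) = \left(36 - 1\right) \left(-4\right) = 35 \left(-4\right) = -140$)
$- 5 \left(-6 - 3\right) 146 + r = - 5 \left(-6 - 3\right) 146 - 140 = \left(-5\right) \left(-9\right) 146 - 140 = 45 \cdot 146 - 140 = 6570 - 140 = 6430$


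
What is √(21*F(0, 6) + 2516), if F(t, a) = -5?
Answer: √2411 ≈ 49.102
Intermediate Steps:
√(21*F(0, 6) + 2516) = √(21*(-5) + 2516) = √(-105 + 2516) = √2411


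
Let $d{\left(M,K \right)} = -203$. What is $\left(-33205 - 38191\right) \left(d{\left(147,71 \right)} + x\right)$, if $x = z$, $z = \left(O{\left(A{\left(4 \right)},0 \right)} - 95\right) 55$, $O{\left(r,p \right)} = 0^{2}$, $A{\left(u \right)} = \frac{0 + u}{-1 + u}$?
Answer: $387537488$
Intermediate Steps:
$A{\left(u \right)} = \frac{u}{-1 + u}$
$O{\left(r,p \right)} = 0$
$z = -5225$ ($z = \left(0 - 95\right) 55 = \left(-95\right) 55 = -5225$)
$x = -5225$
$\left(-33205 - 38191\right) \left(d{\left(147,71 \right)} + x\right) = \left(-33205 - 38191\right) \left(-203 - 5225\right) = \left(-71396\right) \left(-5428\right) = 387537488$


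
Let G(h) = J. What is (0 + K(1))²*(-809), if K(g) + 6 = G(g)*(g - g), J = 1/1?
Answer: -29124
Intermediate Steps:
J = 1
G(h) = 1
K(g) = -6 (K(g) = -6 + 1*(g - g) = -6 + 1*0 = -6 + 0 = -6)
(0 + K(1))²*(-809) = (0 - 6)²*(-809) = (-6)²*(-809) = 36*(-809) = -29124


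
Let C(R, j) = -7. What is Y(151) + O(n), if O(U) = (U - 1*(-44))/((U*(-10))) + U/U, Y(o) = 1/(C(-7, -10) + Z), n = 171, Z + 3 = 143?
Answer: 2111/2394 ≈ 0.88179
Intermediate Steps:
Z = 140 (Z = -3 + 143 = 140)
Y(o) = 1/133 (Y(o) = 1/(-7 + 140) = 1/133)
O(U) = 1 - (44 + U)/(10*U) (O(U) = (U + 44)/((-10*U)) + 1 = (44 + U)*(-1/(10*U)) + 1 = -(44 + U)/(10*U) + 1 = 1 - (44 + U)/(10*U))
Y(151) + O(n) = 1/133 + (1/10)*(-44 + 9*171)/171 = 1/133 + (1/10)*(1/171)*(-44 + 1539) = 1/133 + (1/10)*(1/171)*1495 = 1/133 + 299/342 = 2111/2394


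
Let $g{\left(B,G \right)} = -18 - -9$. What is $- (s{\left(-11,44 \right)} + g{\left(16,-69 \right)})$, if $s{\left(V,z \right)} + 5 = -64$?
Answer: $78$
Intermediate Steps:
$g{\left(B,G \right)} = -9$ ($g{\left(B,G \right)} = -18 + 9 = -9$)
$s{\left(V,z \right)} = -69$ ($s{\left(V,z \right)} = -5 - 64 = -69$)
$- (s{\left(-11,44 \right)} + g{\left(16,-69 \right)}) = - (-69 - 9) = \left(-1\right) \left(-78\right) = 78$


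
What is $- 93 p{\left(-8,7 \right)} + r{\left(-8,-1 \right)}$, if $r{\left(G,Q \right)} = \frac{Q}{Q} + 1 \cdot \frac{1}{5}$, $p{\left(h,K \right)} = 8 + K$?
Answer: $- \frac{6969}{5} \approx -1393.8$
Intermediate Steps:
$r{\left(G,Q \right)} = \frac{6}{5}$ ($r{\left(G,Q \right)} = 1 + 1 \cdot \frac{1}{5} = 1 + \frac{1}{5} = \frac{6}{5}$)
$- 93 p{\left(-8,7 \right)} + r{\left(-8,-1 \right)} = - 93 \left(8 + 7\right) + \frac{6}{5} = \left(-93\right) 15 + \frac{6}{5} = -1395 + \frac{6}{5} = - \frac{6969}{5}$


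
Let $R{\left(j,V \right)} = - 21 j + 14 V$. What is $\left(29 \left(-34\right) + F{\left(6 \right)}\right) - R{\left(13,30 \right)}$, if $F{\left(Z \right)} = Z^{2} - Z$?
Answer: $-1103$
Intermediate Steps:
$\left(29 \left(-34\right) + F{\left(6 \right)}\right) - R{\left(13,30 \right)} = \left(29 \left(-34\right) + 6 \left(-1 + 6\right)\right) - \left(\left(-21\right) 13 + 14 \cdot 30\right) = \left(-986 + 6 \cdot 5\right) - \left(-273 + 420\right) = \left(-986 + 30\right) - 147 = -956 - 147 = -1103$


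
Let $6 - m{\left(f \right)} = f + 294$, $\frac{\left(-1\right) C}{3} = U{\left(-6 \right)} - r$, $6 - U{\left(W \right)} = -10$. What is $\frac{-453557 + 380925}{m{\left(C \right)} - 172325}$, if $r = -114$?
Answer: $\frac{72632}{172223} \approx 0.42173$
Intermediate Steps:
$U{\left(W \right)} = 16$ ($U{\left(W \right)} = 6 - -10 = 6 + 10 = 16$)
$C = -390$ ($C = - 3 \left(16 - -114\right) = - 3 \left(16 + 114\right) = \left(-3\right) 130 = -390$)
$m{\left(f \right)} = -288 - f$ ($m{\left(f \right)} = 6 - \left(f + 294\right) = 6 - \left(294 + f\right) = -288 - f$)
$\frac{-453557 + 380925}{m{\left(C \right)} - 172325} = \frac{-453557 + 380925}{\left(-288 - -390\right) - 172325} = - \frac{72632}{\left(-288 + 390\right) - 172325} = - \frac{72632}{102 - 172325} = - \frac{72632}{-172223} = \left(-72632\right) \left(- \frac{1}{172223}\right) = \frac{72632}{172223}$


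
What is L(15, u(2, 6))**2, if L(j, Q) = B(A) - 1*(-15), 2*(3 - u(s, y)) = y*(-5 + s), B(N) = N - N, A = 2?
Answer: 225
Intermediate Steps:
B(N) = 0
u(s, y) = 3 - y*(-5 + s)/2
L(j, Q) = 15 (L(j, Q) = 0 - 1*(-15) = 0 + 15 = 15)
L(15, u(2, 6))**2 = 15**2 = 225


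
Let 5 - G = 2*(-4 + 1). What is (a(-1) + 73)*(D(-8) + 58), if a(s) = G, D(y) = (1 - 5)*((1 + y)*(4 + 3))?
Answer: 21336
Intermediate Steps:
G = 11 (G = 5 - 2*(-4 + 1) = 5 - 2*(-3) = 5 - 1*(-6) = 5 + 6 = 11)
D(y) = -28 - 28*y (D(y) = -4*(1 + y)*7 = -4*(7 + 7*y) = -28 - 28*y)
a(s) = 11
(a(-1) + 73)*(D(-8) + 58) = (11 + 73)*((-28 - 28*(-8)) + 58) = 84*((-28 + 224) + 58) = 84*(196 + 58) = 84*254 = 21336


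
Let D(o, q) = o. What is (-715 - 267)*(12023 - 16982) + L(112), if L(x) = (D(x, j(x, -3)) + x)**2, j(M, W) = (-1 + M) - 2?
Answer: 4919914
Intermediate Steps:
j(M, W) = -3 + M
L(x) = 4*x**2 (L(x) = (x + x)**2 = (2*x)**2 = 4*x**2)
(-715 - 267)*(12023 - 16982) + L(112) = (-715 - 267)*(12023 - 16982) + 4*112**2 = -982*(-4959) + 4*12544 = 4869738 + 50176 = 4919914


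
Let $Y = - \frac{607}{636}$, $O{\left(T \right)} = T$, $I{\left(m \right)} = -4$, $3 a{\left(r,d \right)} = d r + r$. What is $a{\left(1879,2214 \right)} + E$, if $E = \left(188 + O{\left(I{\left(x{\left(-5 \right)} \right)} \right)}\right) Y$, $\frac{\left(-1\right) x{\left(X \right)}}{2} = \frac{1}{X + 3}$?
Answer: $\frac{220557283}{159} \approx 1.3872 \cdot 10^{6}$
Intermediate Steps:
$a{\left(r,d \right)} = \frac{r}{3} + \frac{d r}{3}$ ($a{\left(r,d \right)} = \frac{d r + r}{3} = \frac{r + d r}{3} = \frac{r}{3} + \frac{d r}{3}$)
$x{\left(X \right)} = - \frac{2}{3 + X}$ ($x{\left(X \right)} = - \frac{2}{X + 3} = - \frac{2}{3 + X}$)
$Y = - \frac{607}{636}$ ($Y = \left(-607\right) \frac{1}{636} = - \frac{607}{636} \approx -0.9544$)
$E = - \frac{27922}{159}$ ($E = \left(188 - 4\right) \left(- \frac{607}{636}\right) = 184 \left(- \frac{607}{636}\right) = - \frac{27922}{159} \approx -175.61$)
$a{\left(1879,2214 \right)} + E = \frac{1}{3} \cdot 1879 \left(1 + 2214\right) - \frac{27922}{159} = \frac{1}{3} \cdot 1879 \cdot 2215 - \frac{27922}{159} = \frac{4161985}{3} - \frac{27922}{159} = \frac{220557283}{159}$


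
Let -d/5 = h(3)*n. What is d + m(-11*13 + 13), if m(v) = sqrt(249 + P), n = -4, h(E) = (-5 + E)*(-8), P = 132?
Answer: 320 + sqrt(381) ≈ 339.52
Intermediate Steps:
h(E) = 40 - 8*E
d = 320 (d = -5*(40 - 8*3)*(-4) = -5*(40 - 24)*(-4) = -80*(-4) = -5*(-64) = 320)
m(v) = sqrt(381) (m(v) = sqrt(249 + 132) = sqrt(381))
d + m(-11*13 + 13) = 320 + sqrt(381)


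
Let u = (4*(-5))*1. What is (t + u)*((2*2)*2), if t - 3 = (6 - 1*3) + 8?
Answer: -48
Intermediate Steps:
u = -20 (u = -20*1 = -20)
t = 14 (t = 3 + ((6 - 1*3) + 8) = 3 + ((6 - 3) + 8) = 3 + (3 + 8) = 3 + 11 = 14)
(t + u)*((2*2)*2) = (14 - 20)*((2*2)*2) = -24*2 = -6*8 = -48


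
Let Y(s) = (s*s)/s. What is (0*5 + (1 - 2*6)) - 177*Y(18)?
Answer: -3197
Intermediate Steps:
Y(s) = s (Y(s) = s²/s = s)
(0*5 + (1 - 2*6)) - 177*Y(18) = (0*5 + (1 - 2*6)) - 177*18 = (0 + (1 - 12)) - 3186 = (0 - 11) - 3186 = -11 - 3186 = -3197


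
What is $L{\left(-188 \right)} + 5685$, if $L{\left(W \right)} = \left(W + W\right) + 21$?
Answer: $5330$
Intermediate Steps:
$L{\left(W \right)} = 21 + 2 W$ ($L{\left(W \right)} = 2 W + 21 = 21 + 2 W$)
$L{\left(-188 \right)} + 5685 = \left(21 + 2 \left(-188\right)\right) + 5685 = \left(21 - 376\right) + 5685 = -355 + 5685 = 5330$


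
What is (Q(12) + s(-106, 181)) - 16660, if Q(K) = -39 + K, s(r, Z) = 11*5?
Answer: -16632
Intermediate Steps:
s(r, Z) = 55
(Q(12) + s(-106, 181)) - 16660 = ((-39 + 12) + 55) - 16660 = (-27 + 55) - 16660 = 28 - 16660 = -16632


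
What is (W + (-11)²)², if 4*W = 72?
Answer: 19321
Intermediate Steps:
W = 18 (W = (¼)*72 = 18)
(W + (-11)²)² = (18 + (-11)²)² = (18 + 121)² = 139² = 19321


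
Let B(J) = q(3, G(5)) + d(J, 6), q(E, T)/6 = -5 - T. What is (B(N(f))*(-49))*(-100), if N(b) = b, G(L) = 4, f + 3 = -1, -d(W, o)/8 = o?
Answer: -499800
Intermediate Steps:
d(W, o) = -8*o
f = -4 (f = -3 - 1 = -4)
q(E, T) = -30 - 6*T (q(E, T) = 6*(-5 - T) = -30 - 6*T)
B(J) = -102 (B(J) = (-30 - 6*4) - 8*6 = (-30 - 24) - 48 = -54 - 48 = -102)
(B(N(f))*(-49))*(-100) = -102*(-49)*(-100) = 4998*(-100) = -499800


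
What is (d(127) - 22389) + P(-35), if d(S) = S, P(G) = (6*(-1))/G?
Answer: -779164/35 ≈ -22262.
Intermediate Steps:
P(G) = -6/G
(d(127) - 22389) + P(-35) = (127 - 22389) - 6/(-35) = -22262 - 6*(-1/35) = -22262 + 6/35 = -779164/35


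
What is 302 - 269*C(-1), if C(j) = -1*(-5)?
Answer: -1043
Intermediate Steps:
C(j) = 5
302 - 269*C(-1) = 302 - 269*5 = 302 - 1345 = -1043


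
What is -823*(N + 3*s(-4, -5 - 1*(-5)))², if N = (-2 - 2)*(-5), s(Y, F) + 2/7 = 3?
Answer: -31939807/49 ≈ -6.5183e+5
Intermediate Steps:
s(Y, F) = 19/7 (s(Y, F) = -2/7 + 3 = 19/7)
N = 20 (N = -4*(-5) = 20)
-823*(N + 3*s(-4, -5 - 1*(-5)))² = -823*(20 + 3*(19/7))² = -823*(20 + 57/7)² = -823*(197/7)² = -823*38809/49 = -31939807/49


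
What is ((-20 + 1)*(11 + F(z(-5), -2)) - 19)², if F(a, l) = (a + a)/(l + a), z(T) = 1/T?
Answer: 6482116/121 ≈ 53571.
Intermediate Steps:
F(a, l) = 2*a/(a + l) (F(a, l) = (2*a)/(a + l) = 2*a/(a + l))
((-20 + 1)*(11 + F(z(-5), -2)) - 19)² = ((-20 + 1)*(11 + 2/(-5*(1/(-5) - 2))) - 19)² = (-19*(11 + 2*(-⅕)/(-⅕ - 2)) - 19)² = (-19*(11 + 2*(-⅕)/(-11/5)) - 19)² = (-19*(11 + 2*(-⅕)*(-5/11)) - 19)² = (-19*(11 + 2/11) - 19)² = (-19*123/11 - 19)² = (-2337/11 - 19)² = (-2546/11)² = 6482116/121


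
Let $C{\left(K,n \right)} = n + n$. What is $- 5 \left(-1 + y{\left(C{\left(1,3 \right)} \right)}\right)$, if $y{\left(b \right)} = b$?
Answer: $-25$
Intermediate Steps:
$C{\left(K,n \right)} = 2 n$
$- 5 \left(-1 + y{\left(C{\left(1,3 \right)} \right)}\right) = - 5 \left(-1 + 2 \cdot 3\right) = - 5 \left(-1 + 6\right) = \left(-5\right) 5 = -25$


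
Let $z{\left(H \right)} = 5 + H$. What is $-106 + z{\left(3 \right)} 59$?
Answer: $366$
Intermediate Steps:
$-106 + z{\left(3 \right)} 59 = -106 + \left(5 + 3\right) 59 = -106 + 8 \cdot 59 = -106 + 472 = 366$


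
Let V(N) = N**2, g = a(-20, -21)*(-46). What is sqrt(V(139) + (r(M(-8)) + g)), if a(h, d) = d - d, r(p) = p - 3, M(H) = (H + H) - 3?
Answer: sqrt(19299) ≈ 138.92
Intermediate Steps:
M(H) = -3 + 2*H (M(H) = 2*H - 3 = -3 + 2*H)
r(p) = -3 + p
a(h, d) = 0
g = 0 (g = 0*(-46) = 0)
sqrt(V(139) + (r(M(-8)) + g)) = sqrt(139**2 + ((-3 + (-3 + 2*(-8))) + 0)) = sqrt(19321 + ((-3 + (-3 - 16)) + 0)) = sqrt(19321 + ((-3 - 19) + 0)) = sqrt(19321 + (-22 + 0)) = sqrt(19321 - 22) = sqrt(19299)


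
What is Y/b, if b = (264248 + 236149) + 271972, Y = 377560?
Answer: 377560/772369 ≈ 0.48883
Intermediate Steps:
b = 772369 (b = 500397 + 271972 = 772369)
Y/b = 377560/772369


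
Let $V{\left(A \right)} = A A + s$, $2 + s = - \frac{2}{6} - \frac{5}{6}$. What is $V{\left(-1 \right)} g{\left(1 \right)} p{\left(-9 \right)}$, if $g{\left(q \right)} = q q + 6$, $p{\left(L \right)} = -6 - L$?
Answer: $- \frac{91}{2} \approx -45.5$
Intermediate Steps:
$s = - \frac{19}{6}$ ($s = -2 - \frac{7}{6} = - \frac{19}{6} \approx -3.1667$)
$V{\left(A \right)} = - \frac{19}{6} + A^{2}$ ($V{\left(A \right)} = A A - \frac{19}{6} = A^{2} - \frac{19}{6} = - \frac{19}{6} + A^{2}$)
$g{\left(q \right)} = 6 + q^{2}$ ($g{\left(q \right)} = q^{2} + 6 = 6 + q^{2}$)
$V{\left(-1 \right)} g{\left(1 \right)} p{\left(-9 \right)} = \left(- \frac{19}{6} + \left(-1\right)^{2}\right) \left(6 + 1^{2}\right) \left(-6 - -9\right) = \left(- \frac{19}{6} + 1\right) \left(6 + 1\right) \left(-6 + 9\right) = \left(- \frac{13}{6}\right) 7 \cdot 3 = \left(- \frac{91}{6}\right) 3 = - \frac{91}{2}$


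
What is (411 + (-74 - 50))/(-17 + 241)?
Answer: 41/32 ≈ 1.2813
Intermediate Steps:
(411 + (-74 - 50))/(-17 + 241) = (411 - 124)/224 = 287*(1/224) = 41/32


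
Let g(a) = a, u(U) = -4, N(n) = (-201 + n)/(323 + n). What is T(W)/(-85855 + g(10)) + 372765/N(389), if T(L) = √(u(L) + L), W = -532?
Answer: 66352170/47 - 2*I*√134/85845 ≈ 1.4117e+6 - 0.00026969*I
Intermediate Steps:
N(n) = (-201 + n)/(323 + n)
T(L) = √(-4 + L)
T(W)/(-85855 + g(10)) + 372765/N(389) = √(-4 - 532)/(-85855 + 10) + 372765/(((-201 + 389)/(323 + 389))) = √(-536)/(-85845) + 372765/((188/712)) = (2*I*√134)*(-1/85845) + 372765/(((1/712)*188)) = -2*I*√134/85845 + 372765/(47/178) = -2*I*√134/85845 + 372765*(178/47) = -2*I*√134/85845 + 66352170/47 = 66352170/47 - 2*I*√134/85845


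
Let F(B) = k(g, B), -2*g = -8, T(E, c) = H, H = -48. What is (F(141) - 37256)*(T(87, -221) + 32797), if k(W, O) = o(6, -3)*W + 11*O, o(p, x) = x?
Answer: -1169696033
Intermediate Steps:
T(E, c) = -48
g = 4 (g = -½*(-8) = 4)
k(W, O) = -3*W + 11*O
F(B) = -12 + 11*B (F(B) = -3*4 + 11*B = -12 + 11*B)
(F(141) - 37256)*(T(87, -221) + 32797) = ((-12 + 11*141) - 37256)*(-48 + 32797) = ((-12 + 1551) - 37256)*32749 = (1539 - 37256)*32749 = -35717*32749 = -1169696033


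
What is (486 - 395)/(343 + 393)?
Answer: 91/736 ≈ 0.12364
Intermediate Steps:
(486 - 395)/(343 + 393) = 91/736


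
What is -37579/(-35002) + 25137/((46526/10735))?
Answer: 54923764052/9468041 ≈ 5801.0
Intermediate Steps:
-37579/(-35002) + 25137/((46526/10735)) = -37579*(-1/35002) + 25137/((46526*(1/10735))) = 37579/35002 + 25137/(46526/10735) = 37579/35002 + 25137*(10735/46526) = 37579/35002 + 269845695/46526 = 54923764052/9468041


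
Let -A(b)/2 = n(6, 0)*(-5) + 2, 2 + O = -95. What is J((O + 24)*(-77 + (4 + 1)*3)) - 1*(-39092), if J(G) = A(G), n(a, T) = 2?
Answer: 39108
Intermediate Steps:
O = -97 (O = -2 - 95 = -97)
A(b) = 16 (A(b) = -2*(2*(-5) + 2) = -2*(-10 + 2) = -2*(-8) = 16)
J(G) = 16
J((O + 24)*(-77 + (4 + 1)*3)) - 1*(-39092) = 16 - 1*(-39092) = 16 + 39092 = 39108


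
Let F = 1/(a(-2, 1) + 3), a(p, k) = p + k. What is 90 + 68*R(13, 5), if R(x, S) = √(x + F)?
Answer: 90 + 102*√6 ≈ 339.85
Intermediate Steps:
a(p, k) = k + p
F = ½ (F = 1/((1 - 2) + 3) = 1/(-1 + 3) = 1/2 = ½ ≈ 0.50000)
R(x, S) = √(½ + x) (R(x, S) = √(x + ½) = √(½ + x))
90 + 68*R(13, 5) = 90 + 68*(√(2 + 4*13)/2) = 90 + 68*(√(2 + 52)/2) = 90 + 68*(√54/2) = 90 + 68*((3*√6)/2) = 90 + 68*(3*√6/2) = 90 + 102*√6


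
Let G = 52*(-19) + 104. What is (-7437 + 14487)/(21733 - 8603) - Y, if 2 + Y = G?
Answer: 1164023/1313 ≈ 886.54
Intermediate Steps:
G = -884 (G = -988 + 104 = -884)
Y = -886 (Y = -2 - 884 = -886)
(-7437 + 14487)/(21733 - 8603) - Y = (-7437 + 14487)/(21733 - 8603) - 1*(-886) = 7050/13130 + 886 = 7050*(1/13130) + 886 = 705/1313 + 886 = 1164023/1313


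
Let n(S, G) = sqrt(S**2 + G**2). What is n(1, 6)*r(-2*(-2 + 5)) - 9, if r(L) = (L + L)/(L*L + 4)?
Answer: -9 - 3*sqrt(37)/10 ≈ -10.825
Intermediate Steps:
r(L) = 2*L/(4 + L**2) (r(L) = (2*L)/(L**2 + 4) = (2*L)/(4 + L**2) = 2*L/(4 + L**2))
n(S, G) = sqrt(G**2 + S**2)
n(1, 6)*r(-2*(-2 + 5)) - 9 = sqrt(6**2 + 1**2)*(2*(-2*(-2 + 5))/(4 + (-2*(-2 + 5))**2)) - 9 = sqrt(36 + 1)*(2*(-2*3)/(4 + (-2*3)**2)) - 9 = sqrt(37)*(2*(-6)/(4 + (-6)**2)) - 9 = sqrt(37)*(2*(-6)/(4 + 36)) - 9 = sqrt(37)*(2*(-6)/40) - 9 = sqrt(37)*(2*(-6)*(1/40)) - 9 = sqrt(37)*(-3/10) - 9 = -3*sqrt(37)/10 - 9 = -9 - 3*sqrt(37)/10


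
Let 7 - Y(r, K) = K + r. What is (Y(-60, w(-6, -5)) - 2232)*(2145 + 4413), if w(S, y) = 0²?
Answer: -14198070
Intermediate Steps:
w(S, y) = 0
Y(r, K) = 7 - K - r (Y(r, K) = 7 - (K + r) = 7 + (-K - r) = 7 - K - r)
(Y(-60, w(-6, -5)) - 2232)*(2145 + 4413) = ((7 - 1*0 - 1*(-60)) - 2232)*(2145 + 4413) = ((7 + 0 + 60) - 2232)*6558 = (67 - 2232)*6558 = -2165*6558 = -14198070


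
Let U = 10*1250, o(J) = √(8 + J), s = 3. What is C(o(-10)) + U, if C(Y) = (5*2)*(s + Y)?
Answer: 12530 + 10*I*√2 ≈ 12530.0 + 14.142*I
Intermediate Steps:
C(Y) = 30 + 10*Y (C(Y) = (5*2)*(3 + Y) = 10*(3 + Y) = 30 + 10*Y)
U = 12500
C(o(-10)) + U = (30 + 10*√(8 - 10)) + 12500 = (30 + 10*√(-2)) + 12500 = (30 + 10*(I*√2)) + 12500 = (30 + 10*I*√2) + 12500 = 12530 + 10*I*√2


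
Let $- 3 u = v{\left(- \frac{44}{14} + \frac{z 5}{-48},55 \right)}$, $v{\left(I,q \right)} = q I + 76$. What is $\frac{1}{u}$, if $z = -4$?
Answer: $\frac{252}{6211} \approx 0.040573$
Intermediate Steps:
$v{\left(I,q \right)} = 76 + I q$ ($v{\left(I,q \right)} = I q + 76 = 76 + I q$)
$u = \frac{6211}{252}$ ($u = - \frac{76 + \left(- \frac{44}{14} + \frac{\left(-4\right) 5}{-48}\right) 55}{3} = - \frac{76 + \left(\left(-44\right) \frac{1}{14} - - \frac{5}{12}\right) 55}{3} = - \frac{76 + \left(- \frac{22}{7} + \frac{5}{12}\right) 55}{3} = - \frac{76 - \frac{12595}{84}}{3} = \left(- \frac{1}{3}\right) \left(- \frac{6211}{84}\right) = \frac{6211}{252} \approx 24.647$)
$\frac{1}{u} = \frac{1}{\frac{6211}{252}} = \frac{252}{6211}$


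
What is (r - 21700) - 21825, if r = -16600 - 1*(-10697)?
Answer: -49428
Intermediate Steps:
r = -5903 (r = -16600 + 10697 = -5903)
(r - 21700) - 21825 = (-5903 - 21700) - 21825 = -27603 - 21825 = -49428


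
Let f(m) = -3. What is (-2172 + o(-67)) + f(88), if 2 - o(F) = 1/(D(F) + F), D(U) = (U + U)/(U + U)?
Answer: -143417/66 ≈ -2173.0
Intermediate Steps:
D(U) = 1 (D(U) = (2*U)/((2*U)) = (2*U)*(1/(2*U)) = 1)
o(F) = 2 - 1/(1 + F)
(-2172 + o(-67)) + f(88) = (-2172 + (1 + 2*(-67))/(1 - 67)) - 3 = (-2172 + (1 - 134)/(-66)) - 3 = (-2172 - 1/66*(-133)) - 3 = (-2172 + 133/66) - 3 = -143219/66 - 3 = -143417/66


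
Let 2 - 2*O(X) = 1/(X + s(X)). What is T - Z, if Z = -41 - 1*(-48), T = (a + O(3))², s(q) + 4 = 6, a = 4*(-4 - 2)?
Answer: 52661/100 ≈ 526.61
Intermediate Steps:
a = -24 (a = 4*(-6) = -24)
s(q) = 2 (s(q) = -4 + 6 = 2)
O(X) = 1 - 1/(2*(2 + X)) (O(X) = 1 - 1/(2*(X + 2)) = 1 - 1/(2*(2 + X)))
T = 53361/100 (T = (-24 + (3/2 + 3)/(2 + 3))² = (-24 + (9/2)/5)² = (-24 + (⅕)*(9/2))² = (-24 + 9/10)² = (-231/10)² = 53361/100 ≈ 533.61)
Z = 7 (Z = -41 + 48 = 7)
T - Z = 53361/100 - 1*7 = 53361/100 - 7 = 52661/100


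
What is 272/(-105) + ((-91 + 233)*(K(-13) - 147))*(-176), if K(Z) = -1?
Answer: 388375408/105 ≈ 3.6988e+6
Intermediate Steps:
272/(-105) + ((-91 + 233)*(K(-13) - 147))*(-176) = 272/(-105) + ((-91 + 233)*(-1 - 147))*(-176) = 272*(-1/105) + (142*(-148))*(-176) = -272/105 - 21016*(-176) = -272/105 + 3698816 = 388375408/105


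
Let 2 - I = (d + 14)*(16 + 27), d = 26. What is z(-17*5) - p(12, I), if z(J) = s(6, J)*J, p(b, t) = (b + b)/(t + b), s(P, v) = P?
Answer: -435018/853 ≈ -509.99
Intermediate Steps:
I = -1718 (I = 2 - (26 + 14)*(16 + 27) = 2 - 40*43 = 2 - 1*1720 = 2 - 1720 = -1718)
p(b, t) = 2*b/(b + t) (p(b, t) = (2*b)/(b + t) = 2*b/(b + t))
z(J) = 6*J
z(-17*5) - p(12, I) = 6*(-17*5) - 2*12/(12 - 1718) = 6*(-85) - 2*12/(-1706) = -510 - 2*12*(-1)/1706 = -510 - 1*(-12/853) = -510 + 12/853 = -435018/853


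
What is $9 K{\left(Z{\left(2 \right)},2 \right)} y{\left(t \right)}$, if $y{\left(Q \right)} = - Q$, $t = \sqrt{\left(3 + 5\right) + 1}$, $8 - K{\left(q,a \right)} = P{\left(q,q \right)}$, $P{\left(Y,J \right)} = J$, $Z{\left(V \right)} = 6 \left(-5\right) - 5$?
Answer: $-1161$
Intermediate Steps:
$Z{\left(V \right)} = -35$ ($Z{\left(V \right)} = -30 - 5 = -35$)
$K{\left(q,a \right)} = 8 - q$
$t = 3$ ($t = \sqrt{8 + 1} = \sqrt{9} = 3$)
$9 K{\left(Z{\left(2 \right)},2 \right)} y{\left(t \right)} = 9 \left(8 - -35\right) \left(\left(-1\right) 3\right) = 9 \left(8 + 35\right) \left(-3\right) = 9 \cdot 43 \left(-3\right) = 387 \left(-3\right) = -1161$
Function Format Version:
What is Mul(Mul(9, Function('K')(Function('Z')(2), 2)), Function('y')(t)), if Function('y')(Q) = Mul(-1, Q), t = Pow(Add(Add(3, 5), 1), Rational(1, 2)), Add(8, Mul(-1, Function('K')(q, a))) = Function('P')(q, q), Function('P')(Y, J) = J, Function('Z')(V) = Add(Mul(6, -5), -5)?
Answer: -1161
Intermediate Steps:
Function('Z')(V) = -35 (Function('Z')(V) = Add(-30, -5) = -35)
Function('K')(q, a) = Add(8, Mul(-1, q))
t = 3 (t = Pow(Add(8, 1), Rational(1, 2)) = Pow(9, Rational(1, 2)) = 3)
Mul(Mul(9, Function('K')(Function('Z')(2), 2)), Function('y')(t)) = Mul(Mul(9, Add(8, Mul(-1, -35))), Mul(-1, 3)) = Mul(Mul(9, Add(8, 35)), -3) = Mul(Mul(9, 43), -3) = Mul(387, -3) = -1161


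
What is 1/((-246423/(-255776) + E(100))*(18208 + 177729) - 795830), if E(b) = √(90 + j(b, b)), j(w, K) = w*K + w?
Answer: 5673507428648672/3652744830801046255867417 + 1831209348668416*√10190/3652744830801046255867417 ≈ 5.2160e-8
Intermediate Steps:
j(w, K) = w + K*w (j(w, K) = K*w + w = w + K*w)
E(b) = √(90 + b*(1 + b))
1/((-246423/(-255776) + E(100))*(18208 + 177729) - 795830) = 1/((-246423/(-255776) + √(90 + 100*(1 + 100)))*(18208 + 177729) - 795830) = 1/((-246423*(-1/255776) + √(90 + 100*101))*195937 - 795830) = 1/((246423/255776 + √(90 + 10100))*195937 - 795830) = 1/((246423/255776 + √10190)*195937 - 795830) = 1/((48283383351/255776 + 195937*√10190) - 795830) = 1/(-155270830729/255776 + 195937*√10190)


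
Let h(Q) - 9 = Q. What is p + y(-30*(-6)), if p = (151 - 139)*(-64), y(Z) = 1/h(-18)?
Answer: -6913/9 ≈ -768.11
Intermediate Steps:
h(Q) = 9 + Q
y(Z) = -⅑ (y(Z) = 1/(9 - 18) = 1/(-9) = -⅑)
p = -768 (p = 12*(-64) = -768)
p + y(-30*(-6)) = -768 - ⅑ = -6913/9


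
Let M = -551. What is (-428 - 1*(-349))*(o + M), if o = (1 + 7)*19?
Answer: 31521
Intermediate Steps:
o = 152 (o = 8*19 = 152)
(-428 - 1*(-349))*(o + M) = (-428 - 1*(-349))*(152 - 551) = (-428 + 349)*(-399) = -79*(-399) = 31521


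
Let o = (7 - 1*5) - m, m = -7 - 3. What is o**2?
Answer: 144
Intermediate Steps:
m = -10
o = 12 (o = (7 - 1*5) - 1*(-10) = (7 - 5) + 10 = 2 + 10 = 12)
o**2 = 12**2 = 144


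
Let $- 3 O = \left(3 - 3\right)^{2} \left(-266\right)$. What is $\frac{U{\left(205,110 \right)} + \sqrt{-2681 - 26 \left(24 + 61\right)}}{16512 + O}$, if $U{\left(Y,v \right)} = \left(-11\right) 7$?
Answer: $- \frac{77}{16512} + \frac{i \sqrt{4891}}{16512} \approx -0.0046633 + 0.0042354 i$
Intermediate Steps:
$U{\left(Y,v \right)} = -77$
$O = 0$ ($O = - \frac{\left(3 - 3\right)^{2} \left(-266\right)}{3} = - \frac{0^{2} \left(-266\right)}{3} = - \frac{0 \left(-266\right)}{3} = \left(- \frac{1}{3}\right) 0 = 0$)
$\frac{U{\left(205,110 \right)} + \sqrt{-2681 - 26 \left(24 + 61\right)}}{16512 + O} = \frac{-77 + \sqrt{-2681 - 26 \left(24 + 61\right)}}{16512 + 0} = \frac{-77 + \sqrt{-2681 - 2210}}{16512} = \left(-77 + \sqrt{-2681 - 2210}\right) \frac{1}{16512} = \left(-77 + \sqrt{-4891}\right) \frac{1}{16512} = \left(-77 + i \sqrt{4891}\right) \frac{1}{16512} = - \frac{77}{16512} + \frac{i \sqrt{4891}}{16512}$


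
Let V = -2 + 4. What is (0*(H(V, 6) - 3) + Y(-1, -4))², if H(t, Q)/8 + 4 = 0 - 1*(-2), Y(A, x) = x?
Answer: 16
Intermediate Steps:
V = 2
H(t, Q) = -16 (H(t, Q) = -32 + 8*(0 - 1*(-2)) = -32 + 8*(0 + 2) = -32 + 8*2 = -32 + 16 = -16)
(0*(H(V, 6) - 3) + Y(-1, -4))² = (0*(-16 - 3) - 4)² = (0*(-19) - 4)² = (0 - 4)² = (-4)² = 16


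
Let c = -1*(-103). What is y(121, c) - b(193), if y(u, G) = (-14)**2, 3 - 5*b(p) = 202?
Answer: 1179/5 ≈ 235.80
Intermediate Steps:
c = 103
b(p) = -199/5 (b(p) = 3/5 - 1/5*202 = 3/5 - 202/5 = -199/5)
y(u, G) = 196
y(121, c) - b(193) = 196 - 1*(-199/5) = 196 + 199/5 = 1179/5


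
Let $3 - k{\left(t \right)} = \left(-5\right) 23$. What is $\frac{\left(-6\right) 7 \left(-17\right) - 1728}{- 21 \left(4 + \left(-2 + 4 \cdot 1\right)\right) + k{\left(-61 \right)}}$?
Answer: $\frac{507}{4} \approx 126.75$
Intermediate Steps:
$k{\left(t \right)} = 118$ ($k{\left(t \right)} = 3 - \left(-5\right) 23 = 3 - -115 = 3 + 115 = 118$)
$\frac{\left(-6\right) 7 \left(-17\right) - 1728}{- 21 \left(4 + \left(-2 + 4 \cdot 1\right)\right) + k{\left(-61 \right)}} = \frac{\left(-6\right) 7 \left(-17\right) - 1728}{- 21 \left(4 + \left(-2 + 4 \cdot 1\right)\right) + 118} = \frac{\left(-42\right) \left(-17\right) - 1728}{- 21 \left(4 + \left(-2 + 4\right)\right) + 118} = \frac{714 - 1728}{- 21 \left(4 + 2\right) + 118} = - \frac{1014}{\left(-21\right) 6 + 118} = - \frac{1014}{-126 + 118} = - \frac{1014}{-8} = \left(-1014\right) \left(- \frac{1}{8}\right) = \frac{507}{4}$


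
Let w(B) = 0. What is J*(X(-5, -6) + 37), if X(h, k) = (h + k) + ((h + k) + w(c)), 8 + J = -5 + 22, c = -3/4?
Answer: 135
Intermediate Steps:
c = -¾ (c = -3*¼ = -¾ ≈ -0.75000)
J = 9 (J = -8 + (-5 + 22) = -8 + 17 = 9)
X(h, k) = 2*h + 2*k (X(h, k) = (h + k) + ((h + k) + 0) = (h + k) + (h + k) = 2*h + 2*k)
J*(X(-5, -6) + 37) = 9*((2*(-5) + 2*(-6)) + 37) = 9*((-10 - 12) + 37) = 9*(-22 + 37) = 9*15 = 135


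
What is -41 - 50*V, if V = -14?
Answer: 659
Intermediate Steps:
-41 - 50*V = -41 - 50*(-14) = -41 + 700 = 659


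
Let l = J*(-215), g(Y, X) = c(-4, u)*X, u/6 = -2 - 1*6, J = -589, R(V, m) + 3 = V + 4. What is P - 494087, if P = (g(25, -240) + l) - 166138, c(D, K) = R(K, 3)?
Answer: -522310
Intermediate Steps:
R(V, m) = 1 + V (R(V, m) = -3 + (V + 4) = -3 + (4 + V) = 1 + V)
u = -48 (u = 6*(-2 - 1*6) = 6*(-2 - 6) = 6*(-8) = -48)
c(D, K) = 1 + K
g(Y, X) = -47*X (g(Y, X) = (1 - 48)*X = -47*X)
l = 126635 (l = -589*(-215) = 126635)
P = -28223 (P = (-47*(-240) + 126635) - 166138 = (11280 + 126635) - 166138 = 137915 - 166138 = -28223)
P - 494087 = -28223 - 494087 = -522310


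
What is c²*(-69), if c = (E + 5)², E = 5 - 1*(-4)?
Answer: -2650704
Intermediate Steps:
E = 9 (E = 5 + 4 = 9)
c = 196 (c = (9 + 5)² = 14² = 196)
c²*(-69) = 196²*(-69) = 38416*(-69) = -2650704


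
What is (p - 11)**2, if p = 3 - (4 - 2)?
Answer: 100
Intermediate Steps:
p = 1 (p = 3 - 1*2 = 3 - 2 = 1)
(p - 11)**2 = (1 - 11)**2 = (-10)**2 = 100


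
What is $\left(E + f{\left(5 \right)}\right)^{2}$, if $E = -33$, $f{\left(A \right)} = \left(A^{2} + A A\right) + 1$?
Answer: $324$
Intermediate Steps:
$f{\left(A \right)} = 1 + 2 A^{2}$ ($f{\left(A \right)} = \left(A^{2} + A^{2}\right) + 1 = 2 A^{2} + 1 = 1 + 2 A^{2}$)
$\left(E + f{\left(5 \right)}\right)^{2} = \left(-33 + \left(1 + 2 \cdot 5^{2}\right)\right)^{2} = \left(-33 + \left(1 + 2 \cdot 25\right)\right)^{2} = \left(-33 + \left(1 + 50\right)\right)^{2} = \left(-33 + 51\right)^{2} = 18^{2} = 324$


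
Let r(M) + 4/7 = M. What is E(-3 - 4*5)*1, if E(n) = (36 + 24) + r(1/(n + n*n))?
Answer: 210503/3542 ≈ 59.431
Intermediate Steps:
r(M) = -4/7 + M
E(n) = 416/7 + 1/(n + n**2) (E(n) = (36 + 24) + (-4/7 + 1/(n + n*n)) = 60 + (-4/7 + 1/(n + n**2)) = 416/7 + 1/(n + n**2))
E(-3 - 4*5)*1 = ((7 + 416*(-3 - 4*5)*(1 + (-3 - 4*5)))/(7*(-3 - 4*5)*(1 + (-3 - 4*5))))*1 = ((7 + 416*(-3 - 20)*(1 + (-3 - 20)))/(7*(-3 - 20)*(1 + (-3 - 20))))*1 = ((1/7)*(7 + 416*(-23)*(1 - 23))/(-23*(1 - 23)))*1 = ((1/7)*(-1/23)*(7 + 416*(-23)*(-22))/(-22))*1 = ((1/7)*(-1/23)*(-1/22)*(7 + 210496))*1 = ((1/7)*(-1/23)*(-1/22)*210503)*1 = (210503/3542)*1 = 210503/3542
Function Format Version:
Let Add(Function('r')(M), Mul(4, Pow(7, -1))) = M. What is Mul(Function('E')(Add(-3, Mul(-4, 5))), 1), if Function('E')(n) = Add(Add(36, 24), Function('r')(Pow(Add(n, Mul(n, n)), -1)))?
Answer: Rational(210503, 3542) ≈ 59.431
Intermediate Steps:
Function('r')(M) = Add(Rational(-4, 7), M)
Function('E')(n) = Add(Rational(416, 7), Pow(Add(n, Pow(n, 2)), -1)) (Function('E')(n) = Add(Add(36, 24), Add(Rational(-4, 7), Pow(Add(n, Mul(n, n)), -1))) = Add(60, Add(Rational(-4, 7), Pow(Add(n, Pow(n, 2)), -1))) = Add(Rational(416, 7), Pow(Add(n, Pow(n, 2)), -1)))
Mul(Function('E')(Add(-3, Mul(-4, 5))), 1) = Mul(Mul(Rational(1, 7), Pow(Add(-3, Mul(-4, 5)), -1), Pow(Add(1, Add(-3, Mul(-4, 5))), -1), Add(7, Mul(416, Add(-3, Mul(-4, 5)), Add(1, Add(-3, Mul(-4, 5)))))), 1) = Mul(Mul(Rational(1, 7), Pow(Add(-3, -20), -1), Pow(Add(1, Add(-3, -20)), -1), Add(7, Mul(416, Add(-3, -20), Add(1, Add(-3, -20))))), 1) = Mul(Mul(Rational(1, 7), Pow(-23, -1), Pow(Add(1, -23), -1), Add(7, Mul(416, -23, Add(1, -23)))), 1) = Mul(Mul(Rational(1, 7), Rational(-1, 23), Pow(-22, -1), Add(7, Mul(416, -23, -22))), 1) = Mul(Mul(Rational(1, 7), Rational(-1, 23), Rational(-1, 22), Add(7, 210496)), 1) = Mul(Mul(Rational(1, 7), Rational(-1, 23), Rational(-1, 22), 210503), 1) = Mul(Rational(210503, 3542), 1) = Rational(210503, 3542)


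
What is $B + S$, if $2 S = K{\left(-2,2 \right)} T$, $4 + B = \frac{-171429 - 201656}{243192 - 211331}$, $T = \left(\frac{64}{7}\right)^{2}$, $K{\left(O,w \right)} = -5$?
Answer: $- \frac{350782561}{1561189} \approx -224.69$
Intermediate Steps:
$T = \frac{4096}{49}$ ($T = \left(64 \cdot \frac{1}{7}\right)^{2} = \left(\frac{64}{7}\right)^{2} = \frac{4096}{49} \approx 83.592$)
$B = - \frac{500529}{31861}$ ($B = -4 + \frac{-171429 - 201656}{243192 - 211331} = -4 - \frac{373085}{31861} = - \frac{500529}{31861} \approx -15.71$)
$S = - \frac{10240}{49}$ ($S = \frac{\left(-5\right) \frac{4096}{49}}{2} = \frac{1}{2} \left(- \frac{20480}{49}\right) = - \frac{10240}{49} \approx -208.98$)
$B + S = - \frac{500529}{31861} - \frac{10240}{49} = - \frac{350782561}{1561189}$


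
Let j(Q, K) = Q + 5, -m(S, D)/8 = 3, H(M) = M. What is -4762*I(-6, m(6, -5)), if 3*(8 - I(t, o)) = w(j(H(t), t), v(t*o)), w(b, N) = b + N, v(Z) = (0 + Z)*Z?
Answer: 98625782/3 ≈ 3.2875e+7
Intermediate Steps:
m(S, D) = -24 (m(S, D) = -8*3 = -24)
v(Z) = Z² (v(Z) = Z*Z = Z²)
j(Q, K) = 5 + Q
w(b, N) = N + b
I(t, o) = 19/3 - t/3 - o²*t²/3 (I(t, o) = 8 - ((t*o)² + (5 + t))/3 = 8 - ((o*t)² + (5 + t))/3 = 8 - (o²*t² + (5 + t))/3 = 8 - (5 + t + o²*t²)/3 = 8 + (-5/3 - t/3 - o²*t²/3) = 19/3 - t/3 - o²*t²/3)
-4762*I(-6, m(6, -5)) = -4762*(19/3 - ⅓*(-6) - ⅓*(-24)²*(-6)²) = -4762*(19/3 + 2 - ⅓*576*36) = -4762*(19/3 + 2 - 6912) = -4762*(-20711/3) = 98625782/3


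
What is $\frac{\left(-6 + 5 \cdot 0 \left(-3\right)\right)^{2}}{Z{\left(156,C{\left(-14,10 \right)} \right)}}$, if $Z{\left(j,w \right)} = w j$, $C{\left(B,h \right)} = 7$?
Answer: $\frac{3}{91} \approx 0.032967$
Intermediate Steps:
$Z{\left(j,w \right)} = j w$
$\frac{\left(-6 + 5 \cdot 0 \left(-3\right)\right)^{2}}{Z{\left(156,C{\left(-14,10 \right)} \right)}} = \frac{\left(-6 + 5 \cdot 0 \left(-3\right)\right)^{2}}{156 \cdot 7} = \frac{\left(-6 + 0 \left(-3\right)\right)^{2}}{1092} = \left(-6 + 0\right)^{2} \cdot \frac{1}{1092} = \left(-6\right)^{2} \cdot \frac{1}{1092} = 36 \cdot \frac{1}{1092} = \frac{3}{91}$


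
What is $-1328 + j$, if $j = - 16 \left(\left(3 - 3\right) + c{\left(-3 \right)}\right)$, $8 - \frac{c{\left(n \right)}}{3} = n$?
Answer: $-1856$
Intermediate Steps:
$c{\left(n \right)} = 24 - 3 n$
$j = -528$ ($j = - 16 \left(\left(3 - 3\right) + \left(24 - -9\right)\right) = - 16 \left(0 + \left(24 + 9\right)\right) = - 16 \left(0 + 33\right) = \left(-16\right) 33 = -528$)
$-1328 + j = -1328 - 528 = -1856$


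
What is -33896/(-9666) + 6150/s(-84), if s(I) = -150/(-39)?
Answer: 7744915/4833 ≈ 1602.5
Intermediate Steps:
s(I) = 50/13 (s(I) = -150*(-1/39) = 50/13)
-33896/(-9666) + 6150/s(-84) = -33896/(-9666) + 6150/(50/13) = -33896*(-1/9666) + 6150*(13/50) = 16948/4833 + 1599 = 7744915/4833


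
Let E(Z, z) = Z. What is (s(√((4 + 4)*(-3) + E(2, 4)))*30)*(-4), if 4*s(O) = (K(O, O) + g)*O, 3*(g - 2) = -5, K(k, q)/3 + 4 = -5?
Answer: 800*I*√22 ≈ 3752.3*I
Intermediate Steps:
K(k, q) = -27 (K(k, q) = -12 + 3*(-5) = -12 - 15 = -27)
g = ⅓ (g = 2 + (⅓)*(-5) = 2 - 5/3 = ⅓ ≈ 0.33333)
s(O) = -20*O/3 (s(O) = ((-27 + ⅓)*O)/4 = (-80*O/3)/4 = -20*O/3)
(s(√((4 + 4)*(-3) + E(2, 4)))*30)*(-4) = (-20*√((4 + 4)*(-3) + 2)/3*30)*(-4) = (-20*√(8*(-3) + 2)/3*30)*(-4) = (-20*√(-24 + 2)/3*30)*(-4) = (-20*I*√22/3*30)*(-4) = -200*I*√22*(-4) = 800*I*√22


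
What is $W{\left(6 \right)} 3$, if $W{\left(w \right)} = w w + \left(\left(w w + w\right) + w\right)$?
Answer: $252$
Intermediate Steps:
$W{\left(w \right)} = 2 w + 2 w^{2}$ ($W{\left(w \right)} = w^{2} + \left(\left(w^{2} + w\right) + w\right) = w^{2} + \left(\left(w + w^{2}\right) + w\right) = w^{2} + \left(w^{2} + 2 w\right) = 2 w + 2 w^{2}$)
$W{\left(6 \right)} 3 = 2 \cdot 6 \left(1 + 6\right) 3 = 2 \cdot 6 \cdot 7 \cdot 3 = 84 \cdot 3 = 252$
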